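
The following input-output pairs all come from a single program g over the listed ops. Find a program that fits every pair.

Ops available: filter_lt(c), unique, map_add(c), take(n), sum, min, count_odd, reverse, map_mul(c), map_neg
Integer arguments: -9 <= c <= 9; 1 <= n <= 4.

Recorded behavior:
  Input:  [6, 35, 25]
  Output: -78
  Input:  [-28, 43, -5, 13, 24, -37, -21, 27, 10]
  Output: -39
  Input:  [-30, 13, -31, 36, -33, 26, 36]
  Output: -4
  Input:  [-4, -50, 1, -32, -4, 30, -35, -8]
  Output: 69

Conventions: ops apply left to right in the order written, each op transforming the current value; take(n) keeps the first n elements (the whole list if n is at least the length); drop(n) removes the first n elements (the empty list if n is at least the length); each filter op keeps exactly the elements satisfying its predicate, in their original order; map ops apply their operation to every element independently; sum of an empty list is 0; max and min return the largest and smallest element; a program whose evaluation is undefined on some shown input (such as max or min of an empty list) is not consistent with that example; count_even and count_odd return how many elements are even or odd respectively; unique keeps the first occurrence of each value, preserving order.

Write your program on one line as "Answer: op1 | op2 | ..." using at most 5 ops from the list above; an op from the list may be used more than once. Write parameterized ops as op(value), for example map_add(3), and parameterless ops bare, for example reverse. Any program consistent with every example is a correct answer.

take(4) | map_add(4) | reverse | map_neg | sum

Check, running the answer program on each example:
  [6, 35, 25] -> [6, 35, 25] -> [10, 39, 29] -> [29, 39, 10] -> [-29, -39, -10] -> -78
  [-28, 43, -5, 13, 24, -37, -21, 27, 10] -> [-28, 43, -5, 13] -> [-24, 47, -1, 17] -> [17, -1, 47, -24] -> [-17, 1, -47, 24] -> -39
  [-30, 13, -31, 36, -33, 26, 36] -> [-30, 13, -31, 36] -> [-26, 17, -27, 40] -> [40, -27, 17, -26] -> [-40, 27, -17, 26] -> -4
  [-4, -50, 1, -32, -4, 30, -35, -8] -> [-4, -50, 1, -32] -> [0, -46, 5, -28] -> [-28, 5, -46, 0] -> [28, -5, 46, 0] -> 69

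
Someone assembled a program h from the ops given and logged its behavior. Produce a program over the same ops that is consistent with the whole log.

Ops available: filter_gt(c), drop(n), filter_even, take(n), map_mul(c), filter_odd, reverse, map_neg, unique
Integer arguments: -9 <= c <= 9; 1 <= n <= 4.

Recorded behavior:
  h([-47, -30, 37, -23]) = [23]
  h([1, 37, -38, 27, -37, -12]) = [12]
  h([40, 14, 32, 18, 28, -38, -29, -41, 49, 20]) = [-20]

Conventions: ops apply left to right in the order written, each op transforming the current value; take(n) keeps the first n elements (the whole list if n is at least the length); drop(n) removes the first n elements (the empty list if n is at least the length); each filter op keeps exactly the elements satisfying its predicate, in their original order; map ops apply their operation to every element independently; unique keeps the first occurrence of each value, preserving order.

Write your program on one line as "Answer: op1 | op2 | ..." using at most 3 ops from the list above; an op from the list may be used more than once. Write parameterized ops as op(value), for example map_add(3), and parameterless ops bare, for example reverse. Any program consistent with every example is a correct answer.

map_neg | reverse | take(1)

Check, running the answer program on each example:
  [-47, -30, 37, -23] -> [47, 30, -37, 23] -> [23, -37, 30, 47] -> [23]
  [1, 37, -38, 27, -37, -12] -> [-1, -37, 38, -27, 37, 12] -> [12, 37, -27, 38, -37, -1] -> [12]
  [40, 14, 32, 18, 28, -38, -29, -41, 49, 20] -> [-40, -14, -32, -18, -28, 38, 29, 41, -49, -20] -> [-20, -49, 41, 29, 38, -28, -18, -32, -14, -40] -> [-20]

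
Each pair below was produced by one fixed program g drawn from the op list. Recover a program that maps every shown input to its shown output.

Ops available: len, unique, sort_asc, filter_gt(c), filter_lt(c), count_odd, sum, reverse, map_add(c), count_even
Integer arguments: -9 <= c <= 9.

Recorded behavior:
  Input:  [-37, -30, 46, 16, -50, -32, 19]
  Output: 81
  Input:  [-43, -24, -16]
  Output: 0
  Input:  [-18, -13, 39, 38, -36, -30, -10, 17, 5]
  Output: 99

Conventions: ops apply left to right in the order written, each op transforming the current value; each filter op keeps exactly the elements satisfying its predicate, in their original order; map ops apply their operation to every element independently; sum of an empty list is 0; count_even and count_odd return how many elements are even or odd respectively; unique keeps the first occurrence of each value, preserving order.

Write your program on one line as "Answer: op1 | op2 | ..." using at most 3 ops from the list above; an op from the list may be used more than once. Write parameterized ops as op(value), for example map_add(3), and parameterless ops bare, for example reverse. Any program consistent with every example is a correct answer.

filter_gt(-7) | sum

Check, running the answer program on each example:
  [-37, -30, 46, 16, -50, -32, 19] -> [46, 16, 19] -> 81
  [-43, -24, -16] -> [] -> 0
  [-18, -13, 39, 38, -36, -30, -10, 17, 5] -> [39, 38, 17, 5] -> 99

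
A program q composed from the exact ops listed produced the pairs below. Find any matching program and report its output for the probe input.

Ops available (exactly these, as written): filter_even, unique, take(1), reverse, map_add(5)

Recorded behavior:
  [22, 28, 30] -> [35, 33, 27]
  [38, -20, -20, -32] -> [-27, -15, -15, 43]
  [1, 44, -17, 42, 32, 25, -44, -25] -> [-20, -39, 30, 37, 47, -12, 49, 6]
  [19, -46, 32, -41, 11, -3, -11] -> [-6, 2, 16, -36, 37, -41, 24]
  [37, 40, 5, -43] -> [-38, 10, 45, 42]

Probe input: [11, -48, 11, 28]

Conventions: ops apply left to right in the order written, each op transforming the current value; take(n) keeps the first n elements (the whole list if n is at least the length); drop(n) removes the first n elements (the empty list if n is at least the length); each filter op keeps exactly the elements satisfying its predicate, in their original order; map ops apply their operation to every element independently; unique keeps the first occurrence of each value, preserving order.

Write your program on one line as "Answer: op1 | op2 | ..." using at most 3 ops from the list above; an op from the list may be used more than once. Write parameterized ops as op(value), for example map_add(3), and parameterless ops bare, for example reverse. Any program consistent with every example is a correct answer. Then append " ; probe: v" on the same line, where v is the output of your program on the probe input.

map_add(5) | reverse ; probe: [33, 16, -43, 16]

Check, running the answer program on each example:
  [22, 28, 30] -> [27, 33, 35] -> [35, 33, 27]
  [38, -20, -20, -32] -> [43, -15, -15, -27] -> [-27, -15, -15, 43]
  [1, 44, -17, 42, 32, 25, -44, -25] -> [6, 49, -12, 47, 37, 30, -39, -20] -> [-20, -39, 30, 37, 47, -12, 49, 6]
  [19, -46, 32, -41, 11, -3, -11] -> [24, -41, 37, -36, 16, 2, -6] -> [-6, 2, 16, -36, 37, -41, 24]
  [37, 40, 5, -43] -> [42, 45, 10, -38] -> [-38, 10, 45, 42]
  probe: [11, -48, 11, 28] -> [16, -43, 16, 33] -> [33, 16, -43, 16]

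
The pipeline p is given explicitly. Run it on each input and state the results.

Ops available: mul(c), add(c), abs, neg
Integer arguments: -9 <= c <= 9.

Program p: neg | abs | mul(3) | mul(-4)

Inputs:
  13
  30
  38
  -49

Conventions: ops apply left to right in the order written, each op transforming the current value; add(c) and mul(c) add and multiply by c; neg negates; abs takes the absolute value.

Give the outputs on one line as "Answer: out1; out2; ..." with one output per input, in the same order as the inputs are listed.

-156; -360; -456; -588

Execution, op by op:
  13 -> -13 -> 13 -> 39 -> -156
  30 -> -30 -> 30 -> 90 -> -360
  38 -> -38 -> 38 -> 114 -> -456
  -49 -> 49 -> 49 -> 147 -> -588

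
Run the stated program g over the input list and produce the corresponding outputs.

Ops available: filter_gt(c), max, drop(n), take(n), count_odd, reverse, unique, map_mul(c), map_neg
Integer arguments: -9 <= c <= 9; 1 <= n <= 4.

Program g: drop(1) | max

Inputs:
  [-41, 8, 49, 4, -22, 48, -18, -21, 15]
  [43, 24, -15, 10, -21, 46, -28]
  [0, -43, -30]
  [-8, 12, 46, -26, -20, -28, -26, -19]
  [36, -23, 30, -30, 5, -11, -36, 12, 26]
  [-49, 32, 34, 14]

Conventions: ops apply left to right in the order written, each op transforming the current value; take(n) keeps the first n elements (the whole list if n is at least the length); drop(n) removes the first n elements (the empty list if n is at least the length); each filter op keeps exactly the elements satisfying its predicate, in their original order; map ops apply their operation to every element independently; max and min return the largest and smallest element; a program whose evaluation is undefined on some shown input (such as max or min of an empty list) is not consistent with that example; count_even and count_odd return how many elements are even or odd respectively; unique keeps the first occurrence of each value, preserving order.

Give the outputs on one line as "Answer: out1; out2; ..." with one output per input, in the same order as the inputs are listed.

49; 46; -30; 46; 30; 34

Execution, op by op:
  [-41, 8, 49, 4, -22, 48, -18, -21, 15] -> [8, 49, 4, -22, 48, -18, -21, 15] -> 49
  [43, 24, -15, 10, -21, 46, -28] -> [24, -15, 10, -21, 46, -28] -> 46
  [0, -43, -30] -> [-43, -30] -> -30
  [-8, 12, 46, -26, -20, -28, -26, -19] -> [12, 46, -26, -20, -28, -26, -19] -> 46
  [36, -23, 30, -30, 5, -11, -36, 12, 26] -> [-23, 30, -30, 5, -11, -36, 12, 26] -> 30
  [-49, 32, 34, 14] -> [32, 34, 14] -> 34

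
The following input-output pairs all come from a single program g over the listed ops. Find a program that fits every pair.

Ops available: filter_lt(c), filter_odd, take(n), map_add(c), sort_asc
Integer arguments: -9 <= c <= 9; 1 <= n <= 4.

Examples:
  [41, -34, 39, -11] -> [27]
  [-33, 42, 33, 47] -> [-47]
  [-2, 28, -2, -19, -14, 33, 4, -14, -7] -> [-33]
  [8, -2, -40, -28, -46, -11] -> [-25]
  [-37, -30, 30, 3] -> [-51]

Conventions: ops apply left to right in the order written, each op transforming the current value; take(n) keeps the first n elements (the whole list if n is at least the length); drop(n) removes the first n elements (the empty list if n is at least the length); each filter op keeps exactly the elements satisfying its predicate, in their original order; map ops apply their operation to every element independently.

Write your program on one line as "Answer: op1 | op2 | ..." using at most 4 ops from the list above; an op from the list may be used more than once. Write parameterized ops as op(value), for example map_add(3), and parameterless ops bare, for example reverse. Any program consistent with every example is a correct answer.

map_add(-7) | map_add(-7) | filter_odd | take(1)

Check, running the answer program on each example:
  [41, -34, 39, -11] -> [34, -41, 32, -18] -> [27, -48, 25, -25] -> [27, 25, -25] -> [27]
  [-33, 42, 33, 47] -> [-40, 35, 26, 40] -> [-47, 28, 19, 33] -> [-47, 19, 33] -> [-47]
  [-2, 28, -2, -19, -14, 33, 4, -14, -7] -> [-9, 21, -9, -26, -21, 26, -3, -21, -14] -> [-16, 14, -16, -33, -28, 19, -10, -28, -21] -> [-33, 19, -21] -> [-33]
  [8, -2, -40, -28, -46, -11] -> [1, -9, -47, -35, -53, -18] -> [-6, -16, -54, -42, -60, -25] -> [-25] -> [-25]
  [-37, -30, 30, 3] -> [-44, -37, 23, -4] -> [-51, -44, 16, -11] -> [-51, -11] -> [-51]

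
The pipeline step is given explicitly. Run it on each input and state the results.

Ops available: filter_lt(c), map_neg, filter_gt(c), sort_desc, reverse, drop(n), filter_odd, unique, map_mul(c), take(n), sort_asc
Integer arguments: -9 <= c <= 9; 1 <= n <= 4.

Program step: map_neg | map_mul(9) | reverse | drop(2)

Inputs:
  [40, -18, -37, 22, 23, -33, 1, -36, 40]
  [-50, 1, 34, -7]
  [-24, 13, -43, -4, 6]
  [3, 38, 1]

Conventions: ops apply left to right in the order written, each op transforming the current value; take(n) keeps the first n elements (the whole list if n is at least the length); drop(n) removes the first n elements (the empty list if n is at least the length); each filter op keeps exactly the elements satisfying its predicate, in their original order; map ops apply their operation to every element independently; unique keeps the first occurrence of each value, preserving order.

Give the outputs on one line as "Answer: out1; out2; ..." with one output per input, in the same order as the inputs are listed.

[-9, 297, -207, -198, 333, 162, -360]; [-9, 450]; [387, -117, 216]; [-27]

Execution, op by op:
  [40, -18, -37, 22, 23, -33, 1, -36, 40] -> [-40, 18, 37, -22, -23, 33, -1, 36, -40] -> [-360, 162, 333, -198, -207, 297, -9, 324, -360] -> [-360, 324, -9, 297, -207, -198, 333, 162, -360] -> [-9, 297, -207, -198, 333, 162, -360]
  [-50, 1, 34, -7] -> [50, -1, -34, 7] -> [450, -9, -306, 63] -> [63, -306, -9, 450] -> [-9, 450]
  [-24, 13, -43, -4, 6] -> [24, -13, 43, 4, -6] -> [216, -117, 387, 36, -54] -> [-54, 36, 387, -117, 216] -> [387, -117, 216]
  [3, 38, 1] -> [-3, -38, -1] -> [-27, -342, -9] -> [-9, -342, -27] -> [-27]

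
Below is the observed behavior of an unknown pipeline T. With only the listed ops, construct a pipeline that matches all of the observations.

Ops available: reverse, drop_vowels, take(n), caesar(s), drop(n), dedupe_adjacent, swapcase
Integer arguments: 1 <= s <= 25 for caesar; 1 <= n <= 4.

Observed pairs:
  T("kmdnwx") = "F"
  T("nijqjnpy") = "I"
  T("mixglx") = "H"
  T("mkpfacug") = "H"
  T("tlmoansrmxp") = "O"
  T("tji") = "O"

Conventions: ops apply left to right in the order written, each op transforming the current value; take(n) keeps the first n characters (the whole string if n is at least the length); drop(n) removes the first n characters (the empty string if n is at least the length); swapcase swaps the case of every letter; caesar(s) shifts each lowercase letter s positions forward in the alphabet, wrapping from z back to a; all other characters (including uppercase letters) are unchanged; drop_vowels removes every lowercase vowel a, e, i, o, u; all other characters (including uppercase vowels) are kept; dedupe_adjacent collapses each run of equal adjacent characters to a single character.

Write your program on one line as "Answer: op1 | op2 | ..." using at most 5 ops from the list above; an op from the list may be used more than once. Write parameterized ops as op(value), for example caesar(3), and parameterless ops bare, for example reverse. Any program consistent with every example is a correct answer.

caesar(22) | take(3) | caesar(25) | swapcase | take(1)

Check, running the answer program on each example:
  "kmdnwx" -> "gizjst" -> "giz" -> "fhy" -> "FHY" -> "F"
  "nijqjnpy" -> "jefmfjlu" -> "jef" -> "ide" -> "IDE" -> "I"
  "mixglx" -> "ietcht" -> "iet" -> "hds" -> "HDS" -> "H"
  "mkpfacug" -> "iglbwyqc" -> "igl" -> "hfk" -> "HFK" -> "H"
  "tlmoansrmxp" -> "phikwjonitl" -> "phi" -> "ogh" -> "OGH" -> "O"
  "tji" -> "pfe" -> "pfe" -> "oed" -> "OED" -> "O"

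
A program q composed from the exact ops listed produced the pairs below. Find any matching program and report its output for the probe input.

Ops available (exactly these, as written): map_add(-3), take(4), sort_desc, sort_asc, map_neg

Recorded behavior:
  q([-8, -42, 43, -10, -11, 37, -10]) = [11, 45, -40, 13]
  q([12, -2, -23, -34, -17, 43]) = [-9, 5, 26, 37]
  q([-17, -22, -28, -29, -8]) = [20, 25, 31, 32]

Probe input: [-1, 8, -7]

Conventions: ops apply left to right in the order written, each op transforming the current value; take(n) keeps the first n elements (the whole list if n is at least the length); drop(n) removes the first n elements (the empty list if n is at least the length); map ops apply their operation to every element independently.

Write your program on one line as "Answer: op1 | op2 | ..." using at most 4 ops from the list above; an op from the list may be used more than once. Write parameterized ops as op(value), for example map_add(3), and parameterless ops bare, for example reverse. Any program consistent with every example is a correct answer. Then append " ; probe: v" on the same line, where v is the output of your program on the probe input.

take(4) | map_add(-3) | map_neg ; probe: [4, -5, 10]

Check, running the answer program on each example:
  [-8, -42, 43, -10, -11, 37, -10] -> [-8, -42, 43, -10] -> [-11, -45, 40, -13] -> [11, 45, -40, 13]
  [12, -2, -23, -34, -17, 43] -> [12, -2, -23, -34] -> [9, -5, -26, -37] -> [-9, 5, 26, 37]
  [-17, -22, -28, -29, -8] -> [-17, -22, -28, -29] -> [-20, -25, -31, -32] -> [20, 25, 31, 32]
  probe: [-1, 8, -7] -> [-1, 8, -7] -> [-4, 5, -10] -> [4, -5, 10]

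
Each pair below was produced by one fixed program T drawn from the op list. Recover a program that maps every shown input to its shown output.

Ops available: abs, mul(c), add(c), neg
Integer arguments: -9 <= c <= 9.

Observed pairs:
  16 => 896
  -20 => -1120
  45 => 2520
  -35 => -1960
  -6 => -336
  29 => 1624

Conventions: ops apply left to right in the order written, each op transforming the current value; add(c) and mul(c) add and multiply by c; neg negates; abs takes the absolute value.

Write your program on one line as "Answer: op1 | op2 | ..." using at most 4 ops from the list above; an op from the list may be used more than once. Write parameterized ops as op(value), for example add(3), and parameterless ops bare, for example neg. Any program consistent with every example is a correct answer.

mul(2) | mul(7) | neg | mul(-4)

Check, running the answer program on each example:
  16 -> 32 -> 224 -> -224 -> 896
  -20 -> -40 -> -280 -> 280 -> -1120
  45 -> 90 -> 630 -> -630 -> 2520
  -35 -> -70 -> -490 -> 490 -> -1960
  -6 -> -12 -> -84 -> 84 -> -336
  29 -> 58 -> 406 -> -406 -> 1624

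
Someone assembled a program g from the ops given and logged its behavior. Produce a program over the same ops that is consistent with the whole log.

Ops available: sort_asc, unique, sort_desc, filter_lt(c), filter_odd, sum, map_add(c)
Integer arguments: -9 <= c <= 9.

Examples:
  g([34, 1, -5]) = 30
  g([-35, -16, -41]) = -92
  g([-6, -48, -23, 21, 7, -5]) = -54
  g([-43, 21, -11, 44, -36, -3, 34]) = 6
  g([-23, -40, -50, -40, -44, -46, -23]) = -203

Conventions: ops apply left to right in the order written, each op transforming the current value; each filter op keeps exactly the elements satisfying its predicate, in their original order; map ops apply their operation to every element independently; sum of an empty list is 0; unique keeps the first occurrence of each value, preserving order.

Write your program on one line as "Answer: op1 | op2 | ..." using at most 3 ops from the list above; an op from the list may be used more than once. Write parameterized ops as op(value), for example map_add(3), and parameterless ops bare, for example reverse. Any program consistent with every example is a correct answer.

sort_desc | unique | sum

Check, running the answer program on each example:
  [34, 1, -5] -> [34, 1, -5] -> [34, 1, -5] -> 30
  [-35, -16, -41] -> [-16, -35, -41] -> [-16, -35, -41] -> -92
  [-6, -48, -23, 21, 7, -5] -> [21, 7, -5, -6, -23, -48] -> [21, 7, -5, -6, -23, -48] -> -54
  [-43, 21, -11, 44, -36, -3, 34] -> [44, 34, 21, -3, -11, -36, -43] -> [44, 34, 21, -3, -11, -36, -43] -> 6
  [-23, -40, -50, -40, -44, -46, -23] -> [-23, -23, -40, -40, -44, -46, -50] -> [-23, -40, -44, -46, -50] -> -203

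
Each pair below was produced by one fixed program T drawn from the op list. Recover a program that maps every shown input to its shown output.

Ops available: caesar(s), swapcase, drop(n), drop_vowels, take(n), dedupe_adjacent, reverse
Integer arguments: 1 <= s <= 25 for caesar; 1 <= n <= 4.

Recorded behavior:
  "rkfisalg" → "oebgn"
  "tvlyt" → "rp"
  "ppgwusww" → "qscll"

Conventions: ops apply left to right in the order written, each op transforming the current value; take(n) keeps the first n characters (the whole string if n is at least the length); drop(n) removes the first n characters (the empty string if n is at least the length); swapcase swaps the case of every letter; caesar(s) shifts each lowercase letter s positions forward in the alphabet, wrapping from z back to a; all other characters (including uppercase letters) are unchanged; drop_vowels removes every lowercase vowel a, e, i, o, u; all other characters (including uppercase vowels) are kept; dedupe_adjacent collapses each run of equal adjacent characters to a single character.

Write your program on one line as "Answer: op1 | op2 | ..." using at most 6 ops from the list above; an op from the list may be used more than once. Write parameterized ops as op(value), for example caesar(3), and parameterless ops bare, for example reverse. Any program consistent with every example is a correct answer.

caesar(6) | caesar(17) | caesar(25) | reverse | drop(3)

Check, running the answer program on each example:
  "rkfisalg" -> "xqloygrm" -> "ohcfpxid" -> "ngbeowhc" -> "chwoebgn" -> "oebgn"
  "tvlyt" -> "zbrez" -> "qsivq" -> "prhup" -> "puhrp" -> "rp"
  "ppgwusww" -> "vvmcaycc" -> "mmdtrptt" -> "llcsqoss" -> "ssoqscll" -> "qscll"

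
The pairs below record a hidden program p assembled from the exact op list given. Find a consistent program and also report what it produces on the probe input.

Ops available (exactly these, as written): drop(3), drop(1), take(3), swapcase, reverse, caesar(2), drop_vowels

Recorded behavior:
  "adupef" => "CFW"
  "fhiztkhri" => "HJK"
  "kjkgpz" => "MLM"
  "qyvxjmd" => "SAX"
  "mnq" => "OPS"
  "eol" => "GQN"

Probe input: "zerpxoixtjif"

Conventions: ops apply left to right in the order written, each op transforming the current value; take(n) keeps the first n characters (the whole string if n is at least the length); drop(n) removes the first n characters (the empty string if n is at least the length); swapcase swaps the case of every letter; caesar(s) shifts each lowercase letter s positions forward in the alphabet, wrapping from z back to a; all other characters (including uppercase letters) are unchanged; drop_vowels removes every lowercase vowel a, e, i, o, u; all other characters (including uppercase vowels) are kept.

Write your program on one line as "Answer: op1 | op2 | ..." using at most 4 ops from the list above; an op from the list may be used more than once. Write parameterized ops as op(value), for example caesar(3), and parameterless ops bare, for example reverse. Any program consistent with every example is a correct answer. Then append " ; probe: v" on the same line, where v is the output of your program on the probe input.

caesar(2) | swapcase | take(3) ; probe: "BGT"

Check, running the answer program on each example:
  "adupef" -> "cfwrgh" -> "CFWRGH" -> "CFW"
  "fhiztkhri" -> "hjkbvmjtk" -> "HJKBVMJTK" -> "HJK"
  "kjkgpz" -> "mlmirb" -> "MLMIRB" -> "MLM"
  "qyvxjmd" -> "saxzlof" -> "SAXZLOF" -> "SAX"
  "mnq" -> "ops" -> "OPS" -> "OPS"
  "eol" -> "gqn" -> "GQN" -> "GQN"
  probe: "zerpxoixtjif" -> "bgtrzqkzvlkh" -> "BGTRZQKZVLKH" -> "BGT"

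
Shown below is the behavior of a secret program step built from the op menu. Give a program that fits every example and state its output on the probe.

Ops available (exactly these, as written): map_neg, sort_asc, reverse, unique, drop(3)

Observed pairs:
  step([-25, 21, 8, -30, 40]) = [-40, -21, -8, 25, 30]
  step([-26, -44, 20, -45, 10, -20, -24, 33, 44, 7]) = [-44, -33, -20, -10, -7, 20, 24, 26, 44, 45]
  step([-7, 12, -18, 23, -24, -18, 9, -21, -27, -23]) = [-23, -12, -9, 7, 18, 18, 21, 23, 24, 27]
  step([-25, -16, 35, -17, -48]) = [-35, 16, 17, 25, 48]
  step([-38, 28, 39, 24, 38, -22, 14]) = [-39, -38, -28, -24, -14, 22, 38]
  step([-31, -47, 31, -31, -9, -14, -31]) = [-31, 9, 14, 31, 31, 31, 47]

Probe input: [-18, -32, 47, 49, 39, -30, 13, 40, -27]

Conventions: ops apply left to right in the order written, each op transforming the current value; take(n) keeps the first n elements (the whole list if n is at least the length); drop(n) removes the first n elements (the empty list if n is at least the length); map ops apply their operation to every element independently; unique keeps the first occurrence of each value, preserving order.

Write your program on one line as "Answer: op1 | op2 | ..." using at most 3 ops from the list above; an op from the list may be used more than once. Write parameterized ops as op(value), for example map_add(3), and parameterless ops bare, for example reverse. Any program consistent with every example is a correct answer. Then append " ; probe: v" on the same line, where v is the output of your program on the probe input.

sort_asc | reverse | map_neg ; probe: [-49, -47, -40, -39, -13, 18, 27, 30, 32]

Check, running the answer program on each example:
  [-25, 21, 8, -30, 40] -> [-30, -25, 8, 21, 40] -> [40, 21, 8, -25, -30] -> [-40, -21, -8, 25, 30]
  [-26, -44, 20, -45, 10, -20, -24, 33, 44, 7] -> [-45, -44, -26, -24, -20, 7, 10, 20, 33, 44] -> [44, 33, 20, 10, 7, -20, -24, -26, -44, -45] -> [-44, -33, -20, -10, -7, 20, 24, 26, 44, 45]
  [-7, 12, -18, 23, -24, -18, 9, -21, -27, -23] -> [-27, -24, -23, -21, -18, -18, -7, 9, 12, 23] -> [23, 12, 9, -7, -18, -18, -21, -23, -24, -27] -> [-23, -12, -9, 7, 18, 18, 21, 23, 24, 27]
  [-25, -16, 35, -17, -48] -> [-48, -25, -17, -16, 35] -> [35, -16, -17, -25, -48] -> [-35, 16, 17, 25, 48]
  [-38, 28, 39, 24, 38, -22, 14] -> [-38, -22, 14, 24, 28, 38, 39] -> [39, 38, 28, 24, 14, -22, -38] -> [-39, -38, -28, -24, -14, 22, 38]
  [-31, -47, 31, -31, -9, -14, -31] -> [-47, -31, -31, -31, -14, -9, 31] -> [31, -9, -14, -31, -31, -31, -47] -> [-31, 9, 14, 31, 31, 31, 47]
  probe: [-18, -32, 47, 49, 39, -30, 13, 40, -27] -> [-32, -30, -27, -18, 13, 39, 40, 47, 49] -> [49, 47, 40, 39, 13, -18, -27, -30, -32] -> [-49, -47, -40, -39, -13, 18, 27, 30, 32]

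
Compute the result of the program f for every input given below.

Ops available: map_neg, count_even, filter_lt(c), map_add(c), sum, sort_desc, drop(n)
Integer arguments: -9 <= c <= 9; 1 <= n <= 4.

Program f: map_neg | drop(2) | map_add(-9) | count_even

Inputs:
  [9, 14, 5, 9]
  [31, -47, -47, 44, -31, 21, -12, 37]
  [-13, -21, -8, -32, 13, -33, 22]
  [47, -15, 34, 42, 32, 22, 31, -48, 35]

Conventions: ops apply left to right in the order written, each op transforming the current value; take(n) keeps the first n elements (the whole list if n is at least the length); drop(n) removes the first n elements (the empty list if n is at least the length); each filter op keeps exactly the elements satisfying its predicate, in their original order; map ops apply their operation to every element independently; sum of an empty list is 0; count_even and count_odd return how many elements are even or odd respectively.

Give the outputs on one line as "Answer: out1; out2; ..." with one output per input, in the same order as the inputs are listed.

2; 4; 2; 2

Execution, op by op:
  [9, 14, 5, 9] -> [-9, -14, -5, -9] -> [-5, -9] -> [-14, -18] -> 2
  [31, -47, -47, 44, -31, 21, -12, 37] -> [-31, 47, 47, -44, 31, -21, 12, -37] -> [47, -44, 31, -21, 12, -37] -> [38, -53, 22, -30, 3, -46] -> 4
  [-13, -21, -8, -32, 13, -33, 22] -> [13, 21, 8, 32, -13, 33, -22] -> [8, 32, -13, 33, -22] -> [-1, 23, -22, 24, -31] -> 2
  [47, -15, 34, 42, 32, 22, 31, -48, 35] -> [-47, 15, -34, -42, -32, -22, -31, 48, -35] -> [-34, -42, -32, -22, -31, 48, -35] -> [-43, -51, -41, -31, -40, 39, -44] -> 2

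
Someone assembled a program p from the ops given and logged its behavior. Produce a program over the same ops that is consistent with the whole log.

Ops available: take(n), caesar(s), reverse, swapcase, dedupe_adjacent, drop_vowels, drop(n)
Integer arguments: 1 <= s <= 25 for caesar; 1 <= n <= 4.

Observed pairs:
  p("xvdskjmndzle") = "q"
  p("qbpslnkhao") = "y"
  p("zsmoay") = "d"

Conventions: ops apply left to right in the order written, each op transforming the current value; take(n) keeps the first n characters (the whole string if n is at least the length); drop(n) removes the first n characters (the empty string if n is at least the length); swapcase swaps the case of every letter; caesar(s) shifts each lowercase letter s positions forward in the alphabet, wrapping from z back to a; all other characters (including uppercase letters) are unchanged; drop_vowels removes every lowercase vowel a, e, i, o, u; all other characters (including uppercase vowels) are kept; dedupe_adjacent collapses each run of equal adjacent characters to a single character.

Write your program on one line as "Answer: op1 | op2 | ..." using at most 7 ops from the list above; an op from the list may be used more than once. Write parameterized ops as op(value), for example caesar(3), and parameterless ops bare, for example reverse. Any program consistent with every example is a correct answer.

reverse | drop(2) | drop_vowels | caesar(22) | take(1) | caesar(21)

Check, running the answer program on each example:
  "xvdskjmndzle" -> "elzdnmjksdvx" -> "zdnmjksdvx" -> "zdnmjksdvx" -> "vzjifgozrt" -> "v" -> "q"
  "qbpslnkhao" -> "oahknlspbq" -> "hknlspbq" -> "hknlspbq" -> "dgjholxm" -> "d" -> "y"
  "zsmoay" -> "yaomsz" -> "omsz" -> "msz" -> "iov" -> "i" -> "d"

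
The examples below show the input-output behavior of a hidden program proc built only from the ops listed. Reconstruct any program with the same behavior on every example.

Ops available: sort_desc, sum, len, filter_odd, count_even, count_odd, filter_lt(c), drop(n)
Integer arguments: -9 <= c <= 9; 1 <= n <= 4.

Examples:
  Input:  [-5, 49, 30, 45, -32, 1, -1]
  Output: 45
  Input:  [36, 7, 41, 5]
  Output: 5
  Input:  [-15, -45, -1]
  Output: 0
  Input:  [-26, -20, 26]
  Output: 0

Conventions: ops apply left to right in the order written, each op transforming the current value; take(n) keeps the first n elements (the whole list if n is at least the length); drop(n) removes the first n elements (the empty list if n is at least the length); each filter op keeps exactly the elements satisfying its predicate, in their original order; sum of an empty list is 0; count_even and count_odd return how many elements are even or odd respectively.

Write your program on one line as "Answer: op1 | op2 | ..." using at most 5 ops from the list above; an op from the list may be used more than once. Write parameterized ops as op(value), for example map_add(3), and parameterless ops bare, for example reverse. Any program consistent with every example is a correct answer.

drop(3) | sort_desc | filter_odd | sum

Check, running the answer program on each example:
  [-5, 49, 30, 45, -32, 1, -1] -> [45, -32, 1, -1] -> [45, 1, -1, -32] -> [45, 1, -1] -> 45
  [36, 7, 41, 5] -> [5] -> [5] -> [5] -> 5
  [-15, -45, -1] -> [] -> [] -> [] -> 0
  [-26, -20, 26] -> [] -> [] -> [] -> 0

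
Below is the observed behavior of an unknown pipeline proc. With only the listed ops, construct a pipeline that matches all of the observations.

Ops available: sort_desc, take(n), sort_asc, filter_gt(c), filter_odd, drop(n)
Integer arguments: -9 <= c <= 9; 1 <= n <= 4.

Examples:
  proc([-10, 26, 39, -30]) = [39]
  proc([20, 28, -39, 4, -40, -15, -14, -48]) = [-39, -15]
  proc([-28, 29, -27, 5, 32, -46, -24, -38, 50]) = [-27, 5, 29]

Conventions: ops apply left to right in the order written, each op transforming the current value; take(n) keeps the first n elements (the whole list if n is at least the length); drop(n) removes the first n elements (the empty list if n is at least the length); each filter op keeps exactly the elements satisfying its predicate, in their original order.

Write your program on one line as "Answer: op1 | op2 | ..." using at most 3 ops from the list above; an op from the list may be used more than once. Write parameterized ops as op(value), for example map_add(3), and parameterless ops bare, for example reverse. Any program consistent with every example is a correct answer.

sort_desc | filter_odd | sort_asc

Check, running the answer program on each example:
  [-10, 26, 39, -30] -> [39, 26, -10, -30] -> [39] -> [39]
  [20, 28, -39, 4, -40, -15, -14, -48] -> [28, 20, 4, -14, -15, -39, -40, -48] -> [-15, -39] -> [-39, -15]
  [-28, 29, -27, 5, 32, -46, -24, -38, 50] -> [50, 32, 29, 5, -24, -27, -28, -38, -46] -> [29, 5, -27] -> [-27, 5, 29]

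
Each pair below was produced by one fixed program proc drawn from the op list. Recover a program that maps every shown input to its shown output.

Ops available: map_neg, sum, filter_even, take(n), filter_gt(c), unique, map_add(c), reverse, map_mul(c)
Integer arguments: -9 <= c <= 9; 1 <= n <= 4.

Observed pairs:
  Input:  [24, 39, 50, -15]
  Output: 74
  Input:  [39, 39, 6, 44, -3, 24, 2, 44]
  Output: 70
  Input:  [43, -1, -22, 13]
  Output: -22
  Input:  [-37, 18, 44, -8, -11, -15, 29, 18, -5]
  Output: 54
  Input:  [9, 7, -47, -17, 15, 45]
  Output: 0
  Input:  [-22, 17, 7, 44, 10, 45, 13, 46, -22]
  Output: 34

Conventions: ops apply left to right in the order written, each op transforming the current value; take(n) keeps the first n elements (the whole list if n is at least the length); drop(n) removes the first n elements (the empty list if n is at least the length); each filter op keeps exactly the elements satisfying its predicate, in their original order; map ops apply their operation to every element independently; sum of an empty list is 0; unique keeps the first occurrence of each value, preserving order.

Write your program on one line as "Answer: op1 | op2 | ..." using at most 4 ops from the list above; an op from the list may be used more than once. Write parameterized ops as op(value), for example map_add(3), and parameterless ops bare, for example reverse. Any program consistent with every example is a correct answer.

filter_even | reverse | take(3) | sum

Check, running the answer program on each example:
  [24, 39, 50, -15] -> [24, 50] -> [50, 24] -> [50, 24] -> 74
  [39, 39, 6, 44, -3, 24, 2, 44] -> [6, 44, 24, 2, 44] -> [44, 2, 24, 44, 6] -> [44, 2, 24] -> 70
  [43, -1, -22, 13] -> [-22] -> [-22] -> [-22] -> -22
  [-37, 18, 44, -8, -11, -15, 29, 18, -5] -> [18, 44, -8, 18] -> [18, -8, 44, 18] -> [18, -8, 44] -> 54
  [9, 7, -47, -17, 15, 45] -> [] -> [] -> [] -> 0
  [-22, 17, 7, 44, 10, 45, 13, 46, -22] -> [-22, 44, 10, 46, -22] -> [-22, 46, 10, 44, -22] -> [-22, 46, 10] -> 34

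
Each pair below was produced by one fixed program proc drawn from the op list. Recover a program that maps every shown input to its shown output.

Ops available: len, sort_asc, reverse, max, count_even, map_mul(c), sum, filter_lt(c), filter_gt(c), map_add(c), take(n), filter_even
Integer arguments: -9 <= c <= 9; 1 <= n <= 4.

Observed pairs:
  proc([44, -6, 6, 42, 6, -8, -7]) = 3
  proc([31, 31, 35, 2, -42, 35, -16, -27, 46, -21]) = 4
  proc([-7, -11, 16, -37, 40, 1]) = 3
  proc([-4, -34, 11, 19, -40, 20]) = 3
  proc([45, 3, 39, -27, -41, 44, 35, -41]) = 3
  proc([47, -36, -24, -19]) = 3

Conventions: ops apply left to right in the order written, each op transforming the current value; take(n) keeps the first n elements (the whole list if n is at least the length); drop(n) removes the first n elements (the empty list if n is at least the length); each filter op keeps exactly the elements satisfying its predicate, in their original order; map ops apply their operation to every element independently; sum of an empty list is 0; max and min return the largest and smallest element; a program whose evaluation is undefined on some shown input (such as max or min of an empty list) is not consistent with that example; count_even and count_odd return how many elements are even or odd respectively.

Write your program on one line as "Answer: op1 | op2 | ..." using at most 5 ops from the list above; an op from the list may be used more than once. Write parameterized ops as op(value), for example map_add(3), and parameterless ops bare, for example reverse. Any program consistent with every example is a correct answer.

reverse | map_mul(9) | filter_lt(3) | sort_asc | len

Check, running the answer program on each example:
  [44, -6, 6, 42, 6, -8, -7] -> [-7, -8, 6, 42, 6, -6, 44] -> [-63, -72, 54, 378, 54, -54, 396] -> [-63, -72, -54] -> [-72, -63, -54] -> 3
  [31, 31, 35, 2, -42, 35, -16, -27, 46, -21] -> [-21, 46, -27, -16, 35, -42, 2, 35, 31, 31] -> [-189, 414, -243, -144, 315, -378, 18, 315, 279, 279] -> [-189, -243, -144, -378] -> [-378, -243, -189, -144] -> 4
  [-7, -11, 16, -37, 40, 1] -> [1, 40, -37, 16, -11, -7] -> [9, 360, -333, 144, -99, -63] -> [-333, -99, -63] -> [-333, -99, -63] -> 3
  [-4, -34, 11, 19, -40, 20] -> [20, -40, 19, 11, -34, -4] -> [180, -360, 171, 99, -306, -36] -> [-360, -306, -36] -> [-360, -306, -36] -> 3
  [45, 3, 39, -27, -41, 44, 35, -41] -> [-41, 35, 44, -41, -27, 39, 3, 45] -> [-369, 315, 396, -369, -243, 351, 27, 405] -> [-369, -369, -243] -> [-369, -369, -243] -> 3
  [47, -36, -24, -19] -> [-19, -24, -36, 47] -> [-171, -216, -324, 423] -> [-171, -216, -324] -> [-324, -216, -171] -> 3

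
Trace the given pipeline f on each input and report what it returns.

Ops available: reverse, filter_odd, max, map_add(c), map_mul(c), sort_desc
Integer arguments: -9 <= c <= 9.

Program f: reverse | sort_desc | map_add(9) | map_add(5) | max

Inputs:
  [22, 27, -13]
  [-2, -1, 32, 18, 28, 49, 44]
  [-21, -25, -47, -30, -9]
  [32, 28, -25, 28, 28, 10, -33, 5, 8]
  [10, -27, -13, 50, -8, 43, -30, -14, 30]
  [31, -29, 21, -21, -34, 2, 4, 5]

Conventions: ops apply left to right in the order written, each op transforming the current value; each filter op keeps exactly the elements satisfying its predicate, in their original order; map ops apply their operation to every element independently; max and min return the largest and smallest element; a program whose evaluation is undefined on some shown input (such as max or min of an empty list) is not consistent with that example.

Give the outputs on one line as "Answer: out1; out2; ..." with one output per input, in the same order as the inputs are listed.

Execution, op by op:
  [22, 27, -13] -> [-13, 27, 22] -> [27, 22, -13] -> [36, 31, -4] -> [41, 36, 1] -> 41
  [-2, -1, 32, 18, 28, 49, 44] -> [44, 49, 28, 18, 32, -1, -2] -> [49, 44, 32, 28, 18, -1, -2] -> [58, 53, 41, 37, 27, 8, 7] -> [63, 58, 46, 42, 32, 13, 12] -> 63
  [-21, -25, -47, -30, -9] -> [-9, -30, -47, -25, -21] -> [-9, -21, -25, -30, -47] -> [0, -12, -16, -21, -38] -> [5, -7, -11, -16, -33] -> 5
  [32, 28, -25, 28, 28, 10, -33, 5, 8] -> [8, 5, -33, 10, 28, 28, -25, 28, 32] -> [32, 28, 28, 28, 10, 8, 5, -25, -33] -> [41, 37, 37, 37, 19, 17, 14, -16, -24] -> [46, 42, 42, 42, 24, 22, 19, -11, -19] -> 46
  [10, -27, -13, 50, -8, 43, -30, -14, 30] -> [30, -14, -30, 43, -8, 50, -13, -27, 10] -> [50, 43, 30, 10, -8, -13, -14, -27, -30] -> [59, 52, 39, 19, 1, -4, -5, -18, -21] -> [64, 57, 44, 24, 6, 1, 0, -13, -16] -> 64
  [31, -29, 21, -21, -34, 2, 4, 5] -> [5, 4, 2, -34, -21, 21, -29, 31] -> [31, 21, 5, 4, 2, -21, -29, -34] -> [40, 30, 14, 13, 11, -12, -20, -25] -> [45, 35, 19, 18, 16, -7, -15, -20] -> 45

41; 63; 5; 46; 64; 45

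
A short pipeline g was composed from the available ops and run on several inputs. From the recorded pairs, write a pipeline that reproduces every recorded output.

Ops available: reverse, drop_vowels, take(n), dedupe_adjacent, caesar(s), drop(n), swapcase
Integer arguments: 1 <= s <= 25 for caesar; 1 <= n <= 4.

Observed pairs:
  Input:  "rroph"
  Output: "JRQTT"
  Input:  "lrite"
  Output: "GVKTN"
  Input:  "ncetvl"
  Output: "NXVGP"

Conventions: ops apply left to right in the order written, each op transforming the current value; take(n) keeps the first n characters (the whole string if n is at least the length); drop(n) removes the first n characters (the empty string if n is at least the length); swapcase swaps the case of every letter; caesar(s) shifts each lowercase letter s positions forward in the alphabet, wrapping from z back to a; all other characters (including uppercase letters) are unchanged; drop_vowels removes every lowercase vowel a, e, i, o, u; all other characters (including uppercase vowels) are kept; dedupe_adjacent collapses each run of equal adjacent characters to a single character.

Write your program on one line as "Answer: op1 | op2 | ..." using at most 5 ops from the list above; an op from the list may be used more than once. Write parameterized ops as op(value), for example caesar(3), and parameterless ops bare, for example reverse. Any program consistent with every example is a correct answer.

caesar(2) | drop_vowels | swapcase | reverse

Check, running the answer program on each example:
  "rroph" -> "ttqrj" -> "ttqrj" -> "TTQRJ" -> "JRQTT"
  "lrite" -> "ntkvg" -> "ntkvg" -> "NTKVG" -> "GVKTN"
  "ncetvl" -> "pegvxn" -> "pgvxn" -> "PGVXN" -> "NXVGP"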